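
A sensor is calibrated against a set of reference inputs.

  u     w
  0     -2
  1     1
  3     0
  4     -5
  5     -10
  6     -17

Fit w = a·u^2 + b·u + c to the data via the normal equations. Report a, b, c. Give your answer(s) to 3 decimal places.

a = -0.988, b = 3.321, c = -1.690

Sums needed: Σu^2·u^2 = 2259, Σu^2·u = 433, Σu^2 = 87, Σu·u = 87, Σu = 19, Σ1 = 6.
And Σu^2·w = -941, Σu·w = -171, Σw = -33.
MᵀM·[a, b, c]ᵀ = Mᵀw becomes [[2259, 433, 87]; [433, 87, 19]; [87, 19, 6]]·[a, b, c]ᵀ = [-941, -171, -33]ᵀ.
Solving the 3×3 system (Gaussian elimination) gives a = -83/84, b = 93/28, c = -71/42.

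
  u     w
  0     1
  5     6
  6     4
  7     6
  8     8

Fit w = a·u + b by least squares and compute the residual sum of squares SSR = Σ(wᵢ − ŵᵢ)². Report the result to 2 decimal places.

Forming XᵀX = [[174, 26]; [26, 5]] and Xᵀw = [160, 25]ᵀ gives XᵀX·[a, b]ᵀ = Xᵀw.
Δ = 174·5 − 26² = 194.
a = (160·5 − 26·25)/194 = 75/97; b = (174·25 − 26·160)/194 = 95/97.
Residuals: 2/97, 112/97, -157/97, -38/97, 81/97; SSR = 466/97.

SSR = 4.80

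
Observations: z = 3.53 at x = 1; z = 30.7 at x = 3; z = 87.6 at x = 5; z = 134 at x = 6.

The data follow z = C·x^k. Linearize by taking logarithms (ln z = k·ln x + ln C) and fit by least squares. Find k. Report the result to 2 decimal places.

Let Y = ln z. Fitting Y = k·ln x + ln C by least squares:
Σln x = 4.4998, Σ(ln x)² = 7.0076, Σln z = 14.0562, Σln x·ln z = 19.7364.
Equations: 7.0076·k + 4.4998·ln C = 19.7364;  4.4998·k + 4·ln C = 14.0562.
Δ = 7.0076·4 − (4.4998)² = 7.7823; k = (19.7364·4 − 4.4998·14.0562)/7.7823 = 2.01680, ln C = (7.0076·14.0562 − 4.4998·19.7364)/7.7823 = 1.24525.

k = 2.02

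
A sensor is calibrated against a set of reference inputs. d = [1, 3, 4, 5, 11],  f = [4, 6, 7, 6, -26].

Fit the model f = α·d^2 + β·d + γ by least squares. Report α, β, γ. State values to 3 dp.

α = -0.573, β = 3.908, γ = 0.335

Compute the Gram sums: Σd^2·d^2 = 15604, Σd^2·d = 1548, Σd^2 = 172, Σd·d = 172, Σd = 24, Σ1 = 5.
Right-hand side: Σd^2·f = -2826, Σd·f = -206, Σf = -3.
Normal equations: [[15604, 1548, 172]; [1548, 172, 24]; [172, 24, 5]]·[α, β, γ]ᵀ = [-2826, -206, -3]ᵀ.
Inverting the 3×3 Gram matrix, [α, β, γ]ᵀ = [-2538/4433, 34651/8866, 135/403]ᵀ.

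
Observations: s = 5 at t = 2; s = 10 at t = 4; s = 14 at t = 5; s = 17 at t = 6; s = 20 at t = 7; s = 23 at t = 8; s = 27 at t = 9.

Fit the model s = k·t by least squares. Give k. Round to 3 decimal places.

k = 2.869

Compute the Gram sums: Σt·t = 275.
And Σt·s = 789.
So XᵀX·[k]ᵀ = Xᵀs: [[275]]·[k]ᵀ = [789]ᵀ.
k = 789/275 = 2.86909.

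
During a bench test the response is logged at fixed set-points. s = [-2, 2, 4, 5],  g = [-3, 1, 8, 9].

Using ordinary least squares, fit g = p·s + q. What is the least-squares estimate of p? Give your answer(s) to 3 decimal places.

p = 1.783

Setting ∂/∂p … = 0 gives: 49·p + 9·q = 85;  9·p + 4·q = 15.
Δ = 49·4 − 9² = 115.
p = (85·4 − 9·15)/115 = 41/23; q = (49·15 − 9·85)/115 = -6/23.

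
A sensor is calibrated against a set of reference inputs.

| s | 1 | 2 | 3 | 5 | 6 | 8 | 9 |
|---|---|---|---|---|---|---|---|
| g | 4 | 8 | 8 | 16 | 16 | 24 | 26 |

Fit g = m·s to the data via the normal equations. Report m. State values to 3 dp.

Sums needed: Σs·s = 220.
Moment sums: Σs·g = 646.
So MᵀM·[m]ᵀ = Mᵀg: [[220]]·[m]ᵀ = [646]ᵀ.
Hence m = 646 / 220 ≈ 2.93636.

m = 2.936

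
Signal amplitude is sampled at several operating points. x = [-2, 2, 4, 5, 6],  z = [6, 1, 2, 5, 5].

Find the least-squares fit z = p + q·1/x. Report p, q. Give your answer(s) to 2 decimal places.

p = 4.36, q = -4.53

From the data, Σ1 = 5, Σ1/x = 37/60, Σ1/x·1/x = 2269/3600.
Moment sums: Σz = 19, Σ1/x·z = -1/6.
Normal equations: [[5, 37/60]; [37/60, 2269/3600]]·[p, q]ᵀ = [19, -1/6]ᵀ.
det = 5·(2269/3600) − (37/60)² = 1247/450.
p = (19·(2269/3600) − (37/60)·(-1/6))/(1247/450) = 43481/9976; q = (5·(-1/6) − (37/60)·19)/(1247/450) = -11295/2494.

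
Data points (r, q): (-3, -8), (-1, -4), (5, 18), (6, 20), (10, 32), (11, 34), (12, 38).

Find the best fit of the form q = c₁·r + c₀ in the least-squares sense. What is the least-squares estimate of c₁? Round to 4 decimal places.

Entries of AᵀA: Σr·r = 436, Σr = 40, Σ1 = 7.
For Aᵀq: Σr·q = 1388, Σq = 130.
So AᵀA·[c₁, c₀]ᵀ = Aᵀq: [[436, 40]; [40, 7]]·[c₁, c₀]ᵀ = [1388, 130]ᵀ.
Δ = 436·7 − 40² = 1452.
c₁ = (1388·7 − 40·130)/1452 = 1129/363; c₀ = (436·130 − 40·1388)/1452 = 290/363.

c₁ = 3.1102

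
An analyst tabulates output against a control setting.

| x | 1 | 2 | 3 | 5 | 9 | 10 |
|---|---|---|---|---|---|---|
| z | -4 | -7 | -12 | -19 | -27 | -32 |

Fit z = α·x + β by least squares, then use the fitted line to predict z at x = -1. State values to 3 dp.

ẑ = 0.910

Normal-equation sums: Σx·x = 220, Σx = 30, Σ1 = 6.
Moment sums: Σx·z = -712, Σz = -101.
Eliminating β: 6·(row 1) − 30·(row 2) gives 420·α = 6·(-712) − 30·(-101) = -1242, so α = -207/70.
Then β = ((-101) − 30·(-207/70))/6 = -43/21.
At x = -1: ẑ = (-207/70)·(-1) + (-43/21)·(1) = 191/210.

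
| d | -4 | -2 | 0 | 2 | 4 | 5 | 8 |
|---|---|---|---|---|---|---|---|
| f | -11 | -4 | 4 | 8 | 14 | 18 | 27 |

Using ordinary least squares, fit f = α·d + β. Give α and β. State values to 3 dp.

Compute the Gram sums: Σd·d = 129, Σd = 13, Σ1 = 7.
Moment sums: Σd·f = 430, Σf = 56.
So AᵀA·[α, β]ᵀ = Aᵀf: [[129, 13]; [13, 7]]·[α, β]ᵀ = [430, 56]ᵀ.
det = 129·7 − 13² = 734.
α = (430·7 − 13·56)/734 = 1141/367; β = (129·56 − 13·430)/734 = 817/367.

α = 3.109, β = 2.226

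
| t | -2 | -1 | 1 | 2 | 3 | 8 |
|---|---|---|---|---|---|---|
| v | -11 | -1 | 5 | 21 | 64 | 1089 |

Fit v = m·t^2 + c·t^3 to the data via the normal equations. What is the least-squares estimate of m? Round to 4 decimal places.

m = 1.2233

XᵀX·[m, c]ᵀ = Xᵀv reads: 4211·m + 33011·c = 70316;  33011·m + 263003·c = 559558.
(Σt^2·t^2 = 4211, Σt^2·t^3 = 33011, Σt^3·t^3 = 263003, Σt^2·v = 70316, Σt^3·v = 559558.)
Eliminating c: 263003·(row 1) − 33011·(row 2) gives 17779512·m = 263003·70316 − 33011·559558 = 21749810, so m = 10874905/8889756.
Then c = (559558 − 33011·(10874905/8889756))/263003 = 17548631/8889756.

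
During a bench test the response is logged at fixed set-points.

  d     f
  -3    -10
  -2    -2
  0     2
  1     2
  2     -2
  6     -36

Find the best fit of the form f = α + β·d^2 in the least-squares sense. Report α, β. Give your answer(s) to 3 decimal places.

Setting ∂/∂α … = 0 gives: 6·α + 54·β = -46;  54·α + 1410·β = -1400.
Δ = 6·1410 − 54² = 5544.
α = ((-46)·1410 − 54·(-1400))/5544 = 895/462; β = (6·(-1400) − 54·(-46))/5544 = -493/462.

α = 1.937, β = -1.067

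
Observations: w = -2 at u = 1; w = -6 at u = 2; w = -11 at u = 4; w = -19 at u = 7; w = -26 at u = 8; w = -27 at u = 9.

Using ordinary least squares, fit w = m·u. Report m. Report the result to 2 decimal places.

m = -2.99

Sums needed: Σu·u = 215.
For Aᵀw: Σu·w = -642.
AᵀA·[m]ᵀ = Aᵀw becomes [[215]]·[m]ᵀ = [-642]ᵀ.
Hence m = -642 / 215 ≈ -2.98605.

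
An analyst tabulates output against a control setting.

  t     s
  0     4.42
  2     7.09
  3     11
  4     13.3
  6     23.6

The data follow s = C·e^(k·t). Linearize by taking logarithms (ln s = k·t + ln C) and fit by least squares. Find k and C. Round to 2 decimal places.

Let Y = ln s. Fitting Y = k·t + ln C by least squares:
Σt = 15.0000, Σ(t)² = 65.0000, Σln s = 11.5917, Σt·ln s = 40.4296.
Equations: 65.0000·k + 15.0000·ln C = 40.4296;  15.0000·k + 5·ln C = 11.5917.
Slope k = (n·Σt·ln s − Σt·Σln s)/(n·Σ(t)² − (Σt)²) = (5·40.4296 − 15.0000·11.5917)/100.0000 = 0.28272; ln C = (Σln s − k·Σt)/n = 1.47019, so C = exp(1.47019) = 4.35005.

k = 0.28, C = 4.35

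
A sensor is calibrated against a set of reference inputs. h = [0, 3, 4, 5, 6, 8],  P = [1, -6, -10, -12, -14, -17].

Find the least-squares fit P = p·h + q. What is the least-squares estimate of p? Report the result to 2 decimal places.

p = -2.32

The normal equations are: 150·p + 26·q = -338;  26·p + 6·q = -58.
(Σh·h = 150, Σh = 26, Σ1 = 6, Σh·P = -338, ΣP = -58.)
det = 150·6 − 26² = 224.
p = ((-338)·6 − 26·(-58))/224 = -65/28; q = (150·(-58) − 26·(-338))/224 = 11/28.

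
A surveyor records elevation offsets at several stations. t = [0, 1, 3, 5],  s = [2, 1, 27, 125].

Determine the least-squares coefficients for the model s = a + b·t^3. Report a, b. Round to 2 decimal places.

Normal-equation sums: Σ1 = 4, Σt^3 = 153, Σt^3·t^3 = 16355.
For Mᵀs: Σs = 155, Σt^3·s = 16355.
Determinant 4·16355 − 153² = 42011.
a = (155·16355 − 153·16355)/42011 = 32710/42011; b = (4·16355 − 153·155)/42011 = 41705/42011.

a = 0.78, b = 0.99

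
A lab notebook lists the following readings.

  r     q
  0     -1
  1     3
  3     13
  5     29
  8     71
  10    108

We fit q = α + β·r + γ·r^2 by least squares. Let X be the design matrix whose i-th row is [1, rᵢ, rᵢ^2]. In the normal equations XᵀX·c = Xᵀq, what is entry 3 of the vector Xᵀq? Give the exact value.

Entry 3 ↔ basis r^2, so (Xᵀq)_{3} = Σᵢ (r^2)·qᵢ = (0)·(-1) + (1)·(3) + (9)·(13) + (25)·(29) + (64)·(71) + (100)·(108) = 16189.

16189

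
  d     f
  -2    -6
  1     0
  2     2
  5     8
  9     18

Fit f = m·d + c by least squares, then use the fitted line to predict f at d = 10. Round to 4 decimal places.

f̂ = 19.6000

XᵀX·[m, c]ᵀ = Xᵀf reads: 115·m + 15·c = 218;  15·m + 5·c = 22.
(Σd·d = 115, Σd = 15, Σ1 = 5, Σd·f = 218, Σf = 22.)
Eliminating c: 5·(row 1) − 15·(row 2) gives 350·m = 5·218 − 15·22 = 760, so m = 76/35.
Then c = (22 − 15·(76/35))/5 = -74/35.
At d = 10: f̂ = (76/35)·(10) + (-74/35)·(1) = 98/5.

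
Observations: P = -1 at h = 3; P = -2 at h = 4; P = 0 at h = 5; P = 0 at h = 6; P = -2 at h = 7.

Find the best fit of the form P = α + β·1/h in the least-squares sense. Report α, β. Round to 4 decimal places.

α = -0.7503, β = -1.1422

Entries of AᵀA: Σ1 = 5, Σ1/h = 153/140, Σ1/h·1/h = 46181/176400.
For AᵀP: ΣP = -5, Σ1/h·P = -47/42.
AᵀA·[α, β]ᵀ = AᵀP becomes [[5, 153/140]; [153/140, 46181/176400]]·[α, β]ᵀ = [-5, -47/42]ᵀ.
Eliminating β: (46181/176400)·(row 1) − (153/140)·(row 2) gives (1264/11025)·α = (46181/176400)·(-5) − (153/140)·(-47/42) = -607/7056, so α = -15175/20224.
Then β = ((-47/42) − (153/140)·(-15175/20224))/(46181/176400) = -5775/5056.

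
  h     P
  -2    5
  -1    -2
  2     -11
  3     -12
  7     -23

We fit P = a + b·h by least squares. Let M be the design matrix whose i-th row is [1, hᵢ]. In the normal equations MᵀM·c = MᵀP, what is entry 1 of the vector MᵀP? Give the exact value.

-43

Entry 1 ↔ basis 1, so (MᵀP)_{1} = Σᵢ Pᵢ = (1)·(5) + (1)·(-2) + (1)·(-11) + (1)·(-12) + (1)·(-23) = -43.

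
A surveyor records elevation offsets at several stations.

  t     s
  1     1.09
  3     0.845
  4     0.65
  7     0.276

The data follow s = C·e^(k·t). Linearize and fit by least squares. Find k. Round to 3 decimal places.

k = -0.235

Linearized form: ln s = k·t + ln C. From the 4 transformed points,
AᵀA = [[75.0000, 15.0000]; [15.0000, 4]], rhs = [-11.1537, -1.8004]ᵀ  (here Σt = 15.0000, Σ(t)² = 75.0000, Σln s = -1.8004, Σt·ln s = -11.1537).
Slope k = (n·Σt·ln s − Σt·Σln s)/(n·Σ(t)² − (Σt)²) = (4·-11.1537 − 15.0000·-1.8004)/75.0000 = -0.23479; ln C = (Σln s − k·Σt)/n = 0.43036.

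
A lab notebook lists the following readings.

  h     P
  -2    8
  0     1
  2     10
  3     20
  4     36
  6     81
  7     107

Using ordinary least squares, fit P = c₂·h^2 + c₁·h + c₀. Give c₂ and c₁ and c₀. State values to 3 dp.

c₂ = 2.131, c₁ = 0.410, c₀ = 0.481

AᵀA·[c₂, c₁, c₀]ᵀ = AᵀP reads: 4066·c₂ + 650·c₁ + 118·c₀ = 8987;  650·c₂ + 118·c₁ + 20·c₀ = 1443;  118·c₂ + 20·c₁ + 7·c₀ = 263.
Row-reducing yields c₂ = 4430/2079, c₁ = 1703/4158, c₀ = 13/27.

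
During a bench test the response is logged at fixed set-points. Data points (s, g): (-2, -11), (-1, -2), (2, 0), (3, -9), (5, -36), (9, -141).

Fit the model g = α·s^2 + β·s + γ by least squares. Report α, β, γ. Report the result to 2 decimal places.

AᵀA·[α, β, γ]ᵀ = Aᵀg reads: 7300·α + 880·β + 124·γ = -12448;  880·α + 124·β + 16·γ = -1452;  124·α + 16·β + 6·γ = -199.
Solving the 3×3 system (Gaussian elimination) gives α = -64433/31326, β = 40165/15663, γ = 26141/10442.

α = -2.06, β = 2.56, γ = 2.50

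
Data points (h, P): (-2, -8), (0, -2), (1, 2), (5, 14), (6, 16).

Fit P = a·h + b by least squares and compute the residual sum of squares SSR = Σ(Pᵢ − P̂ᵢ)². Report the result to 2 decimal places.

Entries of AᵀA: Σh·h = 66, Σh = 10, Σ1 = 5.
Moment sums: Σh·P = 184, ΣP = 22.
Normal equations: [[66, 10]; [10, 5]]·[a, b]ᵀ = [184, 22]ᵀ.
det = 66·5 − 10² = 230.
a = (184·5 − 10·22)/230 = 70/23; b = (66·22 − 10·184)/230 = -194/115.
Residuals: -26/115, -36/115, 74/115, 54/115, -66/115; SSR = 128/115.

SSR = 1.11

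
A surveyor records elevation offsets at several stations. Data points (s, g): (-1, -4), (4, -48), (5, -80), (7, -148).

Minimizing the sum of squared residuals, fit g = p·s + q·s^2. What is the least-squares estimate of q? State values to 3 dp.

q = -2.968

The normal system XᵀX·[p, q]ᵀ = Xᵀg is [[91, 531]; [531, 3283]]·[p, q]ᵀ = [-1624, -10024]ᵀ.
det = 91·3283 − 531² = 16792.
p = ((-1624)·3283 − 531·(-10024))/16792 = -1106/2099; q = (91·(-10024) − 531·(-1624))/16792 = -6230/2099.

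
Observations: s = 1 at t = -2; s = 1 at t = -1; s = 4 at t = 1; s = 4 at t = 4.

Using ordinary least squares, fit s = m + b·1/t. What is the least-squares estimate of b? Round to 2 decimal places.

AᵀA·[m, b]ᵀ = Aᵀs reads: 4·m + (-1/4)·b = 10;  (-1/4)·m + (37/16)·b = 7/2.
Δ = 4·(37/16) − (-1/4)² = 147/16.
m = (10·(37/16) − (-1/4)·(7/2))/(147/16) = 128/49; b = (4·(7/2) − (-1/4)·10)/(147/16) = 88/49.

b = 1.80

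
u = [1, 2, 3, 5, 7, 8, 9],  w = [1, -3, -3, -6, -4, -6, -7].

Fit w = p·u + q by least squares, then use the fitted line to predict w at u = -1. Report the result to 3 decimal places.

ŵ = 0.448

The normal equations are: 233·p + 35·q = -183;  35·p + 7·q = -28.
Eliminating q: 7·(row 1) − 35·(row 2) gives 406·p = 7·(-183) − 35·(-28) = -301, so p = -43/58.
Then q = ((-28) − 35·(-43/58))/7 = -17/58.
At u = -1: ŵ = (-43/58)·(-1) + (-17/58)·(1) = 13/29.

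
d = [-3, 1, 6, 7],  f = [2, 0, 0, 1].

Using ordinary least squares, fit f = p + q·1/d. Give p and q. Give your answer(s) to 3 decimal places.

p = 1.083, q = -1.364

Entries of MᵀM: Σ1 = 4, Σ1/d = 41/42, Σ1/d·1/d = 2045/1764.
For Mᵀf: Σf = 3, Σ1/d·f = -11/21.
So MᵀM·[p, q]ᵀ = Mᵀf: [[4, 41/42]; [41/42, 2045/1764]]·[p, q]ᵀ = [3, -11/21]ᵀ.
Determinant 4·(2045/1764) − (41/42)² = 6499/1764.
p = (3·(2045/1764) − (41/42)·(-11/21))/(6499/1764) = 7037/6499; q = (4·(-11/21) − (41/42)·3)/(6499/1764) = -8862/6499.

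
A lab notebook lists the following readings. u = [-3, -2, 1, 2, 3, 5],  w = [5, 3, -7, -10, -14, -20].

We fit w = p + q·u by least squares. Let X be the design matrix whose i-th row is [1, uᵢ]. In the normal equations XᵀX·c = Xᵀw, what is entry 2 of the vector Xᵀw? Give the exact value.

Entry 2 ↔ basis u, so (Xᵀw)_{2} = Σᵢ (u)·wᵢ = (-3)·(5) + (-2)·(3) + (1)·(-7) + (2)·(-10) + (3)·(-14) + (5)·(-20) = -190.

-190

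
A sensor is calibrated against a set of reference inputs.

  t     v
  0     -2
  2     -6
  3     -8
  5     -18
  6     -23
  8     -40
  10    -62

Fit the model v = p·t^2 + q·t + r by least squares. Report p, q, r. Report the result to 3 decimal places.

The normal system AᵀA·[p, q, r]ᵀ = Aᵀv is [[16114, 1888, 238]; [1888, 238, 34]; [238, 34, 7]]·[p, q, r]ᵀ = [-10134, -1204, -159]ᵀ.
Solving the 3×3 system (Gaussian elimination) gives p = -86/147, q = -1/21, r = -127/49.

p = -0.585, q = -0.048, r = -2.592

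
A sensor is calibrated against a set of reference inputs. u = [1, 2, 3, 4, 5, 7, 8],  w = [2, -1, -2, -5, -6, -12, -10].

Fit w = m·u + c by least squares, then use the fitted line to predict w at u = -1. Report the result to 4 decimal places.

Entries of XᵀX: Σu·u = 168, Σu = 30, Σ1 = 7.
And Σu·w = -220, Σw = -34.
XᵀX·[m, c]ᵀ = Xᵀw becomes [[168, 30]; [30, 7]]·[m, c]ᵀ = [-220, -34]ᵀ.
Eliminating c: 7·(row 1) − 30·(row 2) gives 276·m = 7·(-220) − 30·(-34) = -520, so m = -130/69.
Then c = ((-34) − 30·(-130/69))/7 = 74/23.
At u = -1: ŵ = (-130/69)·(-1) + (74/23)·(1) = 352/69.

ŵ = 5.1014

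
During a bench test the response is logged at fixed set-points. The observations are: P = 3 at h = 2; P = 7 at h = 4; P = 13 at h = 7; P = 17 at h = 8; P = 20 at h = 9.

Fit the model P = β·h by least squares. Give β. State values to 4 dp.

β = 2.0607

MᵀM·[β]ᵀ = MᵀP reads: 214·β = 441.
Hence β = 441 / 214 ≈ 2.06075.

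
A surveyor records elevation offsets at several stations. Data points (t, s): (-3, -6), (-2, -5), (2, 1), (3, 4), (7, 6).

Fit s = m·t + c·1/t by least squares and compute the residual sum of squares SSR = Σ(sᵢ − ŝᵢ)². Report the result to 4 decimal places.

SSR = 13.7396

The normal system XᵀX·[m, c]ᵀ = Xᵀs is [[75, 5]; [5, 655/882]]·[m, c]ᵀ = [84, 151/21]ᵀ.
Determinant 75·(655/882) − 5² = 9025/294.
m = (84·(655/882) − 5·(151/21))/(9025/294) = 1554/1805; c = (75·(151/21) − 5·84)/(9025/294) = 7014/1805.
Residuals: -766/361, -482/361, -962/361, 44/361, -210/361; SSR = 4960/361.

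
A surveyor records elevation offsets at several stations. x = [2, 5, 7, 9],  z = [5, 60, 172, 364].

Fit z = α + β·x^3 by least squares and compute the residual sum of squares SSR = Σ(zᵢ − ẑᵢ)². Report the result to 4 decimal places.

Sums needed: Σ1 = 4, Σx^3 = 1205, Σx^3·x^3 = 664779.
Moment sums: Σz = 601, Σx^3·z = 331892.
Normal equations: [[4, 1205]; [1205, 664779]]·[α, β]ᵀ = [601, 331892]ᵀ.
Δ = 4·664779 − 1205² = 1207091.
α = (601·664779 − 1205·331892)/1207091 = -397681/1207091; β = (4·331892 − 1205·601)/1207091 = 603363/1207091.
Residuals: 1606232/1207091, -2597234/1207091, 1063824/1207091, -72822/1207091; SSR = 8667640/1207091.

SSR = 7.1806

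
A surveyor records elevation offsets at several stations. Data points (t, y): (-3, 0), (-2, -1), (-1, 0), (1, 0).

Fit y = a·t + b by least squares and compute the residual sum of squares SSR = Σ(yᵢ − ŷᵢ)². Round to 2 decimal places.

SSR = 0.69

XᵀX·[a, b]ᵀ = Xᵀy reads: 15·a + (-5)·b = 2;  (-5)·a + 4·b = -1.
(Σt·t = 15, Σt = -5, Σ1 = 4, Σt·y = 2, Σy = -1.)
Determinant 15·4 − (-5)² = 35.
a = (2·4 − (-5)·(-1))/35 = 3/35; b = (15·(-1) − (-5)·2)/35 = -1/7.
Residuals: 2/5, -24/35, 8/35, 2/35; SSR = 24/35.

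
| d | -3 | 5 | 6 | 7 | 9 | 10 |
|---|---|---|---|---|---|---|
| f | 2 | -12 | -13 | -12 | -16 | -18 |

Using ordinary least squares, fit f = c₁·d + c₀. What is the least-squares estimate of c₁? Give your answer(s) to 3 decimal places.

Forming MᵀM = [[300, 34]; [34, 6]] and Mᵀf = [-552, -69]ᵀ gives MᵀM·[c₁, c₀]ᵀ = Mᵀf.
Determinant 300·6 − 34² = 644.
c₁ = ((-552)·6 − 34·(-69))/644 = -3/2; c₀ = (300·(-69) − 34·(-552))/644 = -3.

c₁ = -1.500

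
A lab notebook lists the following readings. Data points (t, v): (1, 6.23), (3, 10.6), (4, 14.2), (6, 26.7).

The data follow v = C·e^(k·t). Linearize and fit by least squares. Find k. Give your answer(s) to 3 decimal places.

Taking logs, ln v = k·t + ln C, so regress ln v on t.
Σt = 14.0000, Σ(t)² = 62.0000, Σln v = 10.1281, Σt·ln v = 39.2329.
Normal system: [[62.0000, 14.0000]; [14.0000, 4]]·[k, ln C]ᵀ = [39.2329, 10.1281]ᵀ.
Δ = 62.0000·4 − (14.0000)² = 52.0000; k = (39.2329·4 − 14.0000·10.1281)/52.0000 = 0.29111, ln C = (62.0000·10.1281 − 14.0000·39.2329)/52.0000 = 1.51315.

k = 0.291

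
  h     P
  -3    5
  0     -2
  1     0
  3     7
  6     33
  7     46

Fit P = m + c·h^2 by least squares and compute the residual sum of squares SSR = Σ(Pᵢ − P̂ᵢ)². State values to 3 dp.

The normal equations are: 6·m + 104·c = 89;  104·m + 3860·c = 3550.
Eliminating c: 3860·(row 1) − 104·(row 2) gives 12344·m = 3860·89 − 104·3550 = -25660, so m = -6415/3086.
Then c = (3550 − 104·(-6415/3086))/3860 = 3011/3086.
Residuals: -2627/1543, 243/3086, 1702/1543, 459/1543, -143/3086, 416/1543; SSR = 13223/3086.

SSR = 4.285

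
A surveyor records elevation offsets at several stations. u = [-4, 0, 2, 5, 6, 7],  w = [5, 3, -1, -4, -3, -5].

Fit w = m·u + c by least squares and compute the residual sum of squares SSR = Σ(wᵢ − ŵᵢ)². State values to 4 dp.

SSR = 4.4656

With design matrix A, AᵀA = [[130, 16]; [16, 6]] and Aᵀw = [-95, -5]ᵀ.
Determinant 130·6 − 16² = 524.
m = ((-95)·6 − 16·(-5))/524 = -245/262; c = (130·(-5) − 16·(-95))/524 = 435/262.
Residuals: -105/262, 351/262, -207/262, -129/131, 249/262, -15/131; SSR = 585/131.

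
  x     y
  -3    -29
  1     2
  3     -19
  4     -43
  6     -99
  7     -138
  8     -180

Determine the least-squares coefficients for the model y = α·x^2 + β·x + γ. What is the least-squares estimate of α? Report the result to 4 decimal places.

α = -3.0387

Normal-equation sums: Σx^2·x^2 = 8212, Σx^2·x = 1136, Σx^2 = 184, Σx·x = 184, Σx = 26, Σ1 = 7.
Moment sums: Σx^2·y = -22964, Σx·y = -3140, Σy = -506.
AᵀA·[α, β, γ]ᵀ = Aᵀy becomes [[8212, 1136, 184]; [1136, 184, 26]; [184, 26, 7]]·[α, β, γ]ᵀ = [-22964, -3140, -506]ᵀ.
Inverting the 3×3 Gram matrix, [α, β, γ]ᵀ = [-13337/4389, 1570/1197, 35786/13167]ᵀ.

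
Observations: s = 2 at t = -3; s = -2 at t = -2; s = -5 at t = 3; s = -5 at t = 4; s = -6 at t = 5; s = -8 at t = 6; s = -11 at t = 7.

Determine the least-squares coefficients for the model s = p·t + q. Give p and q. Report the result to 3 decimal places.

p = -1.013, q = -2.107

Forming XᵀX = [[148, 20]; [20, 7]] and Xᵀs = [-192, -35]ᵀ gives XᵀX·[p, q]ᵀ = Xᵀs.
Eliminating q: 7·(row 1) − 20·(row 2) gives 636·p = 7·(-192) − 20·(-35) = -644, so p = -161/159.
Then q = ((-35) − 20·(-161/159))/7 = -335/159.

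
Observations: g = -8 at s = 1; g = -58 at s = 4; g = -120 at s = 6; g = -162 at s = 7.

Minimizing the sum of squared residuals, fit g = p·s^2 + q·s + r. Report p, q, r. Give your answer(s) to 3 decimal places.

p = -3.030, q = -1.333, r = -3.727

The normal equations are: 3954·p + 624·q + 102·r = -13194;  624·p + 102·q + 18·r = -2094;  102·p + 18·q + 4·r = -348.
(Σs^2·s^2 = 3954, Σs^2·s = 624, Σs^2 = 102, Σs·s = 102, Σs = 18, Σ1 = 4, Σs^2·g = -13194, Σs·g = -2094, Σg = -348.)
Row-reducing yields p = -100/33, q = -4/3, r = -41/11.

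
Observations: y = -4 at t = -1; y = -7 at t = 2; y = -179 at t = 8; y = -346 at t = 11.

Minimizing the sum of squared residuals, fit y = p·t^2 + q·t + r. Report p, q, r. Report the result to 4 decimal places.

Setting ∂/∂p … = 0 gives: 18754·p + 1850·q + 190·r = -53354;  1850·p + 190·q + 20·r = -5248;  190·p + 20·q + 4·r = -536.
(Σt^2·t^2 = 18754, Σt^2·t = 1850, Σt^2 = 190, Σt·t = 190, Σt = 20, Σ1 = 4, Σt^2·y = -53354, Σt·y = -5248, Σy = -536.)
Inverting the 3×3 Gram matrix, [p, q, r]ᵀ = [-82/27, 248/135, 29/27]ᵀ.

p = -3.0370, q = 1.8370, r = 1.0741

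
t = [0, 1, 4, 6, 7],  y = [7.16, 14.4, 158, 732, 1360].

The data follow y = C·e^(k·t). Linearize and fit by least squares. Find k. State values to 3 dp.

With ln yᵢ as the transformed response and tᵢ as the regressor:
Σt = 18.0000, Σ(t)² = 102.0000, Σln y = 23.5094, Σt·ln y = 112.9990.
Equations: 102.0000·k + 18.0000·ln C = 112.9990;  18.0000·k + 5·ln C = 23.5094.
Solving (det = 186.0000): k = 0.76251, ln C = 1.95684.

k = 0.763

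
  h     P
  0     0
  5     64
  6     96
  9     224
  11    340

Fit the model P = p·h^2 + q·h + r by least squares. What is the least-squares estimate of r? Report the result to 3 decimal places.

Setting ∂/∂p … = 0 gives: 23123·p + 2401·q + 263·r = 64340;  2401·p + 263·q + 31·r = 6652;  263·p + 31·q + 5·r = 724.
(Σh^2·h^2 = 23123, Σh^2·h = 2401, Σh^2 = 263, Σh·h = 263, Σh = 31, Σ1 = 5, Σh^2·P = 64340, Σh·P = 6652, ΣP = 724.)
Solving the 3×3 system (Gaussian elimination) gives p = 80212/26733, q = -56024/26733, r = -288/8911.

r = -0.032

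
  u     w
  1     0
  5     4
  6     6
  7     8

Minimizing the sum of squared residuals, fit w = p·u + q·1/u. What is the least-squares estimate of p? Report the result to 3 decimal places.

Normal-equation sums: Σu·u = 111, Σu·1/u = 4, Σ1/u·1/u = 47989/44100.
Moment sums: Σu·w = 112, Σ1/u·w = 103/35.
Eliminating q: (47989/44100)·(row 1) − 4·(row 2) gives (1540393/14700)·p = (47989/44100)·112 − 4·(103/35) = 173416/1575, so p = 4855648/4621179.
Then q = ((103/35) − 4·(4855648/4621179))/(47989/44100) = -1783740/1540393.

p = 1.051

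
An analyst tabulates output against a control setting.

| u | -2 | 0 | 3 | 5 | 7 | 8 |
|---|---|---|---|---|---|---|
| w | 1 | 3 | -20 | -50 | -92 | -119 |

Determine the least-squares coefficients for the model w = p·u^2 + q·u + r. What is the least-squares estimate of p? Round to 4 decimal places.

p = -1.5668

Normal-equation sums: Σu^2·u^2 = 7219, Σu^2·u = 999, Σu^2 = 151, Σu·u = 151, Σu = 21, Σ1 = 6.
Right-hand side: Σu^2·w = -13550, Σu·w = -1908, Σw = -277.
AᵀA·[p, q, r]ᵀ = Aᵀw becomes [[7219, 999, 151]; [999, 151, 21]; [151, 21, 6]]·[p, q, r]ᵀ = [-13550, -1908, -277]ᵀ.
Row-reducing yields p = -9313/5944, q = -15441/5944, r = 7003/2972.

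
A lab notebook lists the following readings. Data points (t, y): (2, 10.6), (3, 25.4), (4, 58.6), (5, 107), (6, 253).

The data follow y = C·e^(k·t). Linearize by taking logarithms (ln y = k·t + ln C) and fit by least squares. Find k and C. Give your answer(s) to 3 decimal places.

With ln yᵢ as the transformed response and tᵢ as the regressor:
AᵀA = [[90.0000, 20.0000]; [20.0000, 5]], rhs = [87.2734, 19.8726]ᵀ  (here Σt = 20.0000, Σ(t)² = 90.0000, Σln y = 19.8726, Σt·ln y = 87.2734).
Slope k = (n·Σt·ln y − Σt·Σln y)/(n·Σ(t)² − (Σt)²) = (5·87.2734 − 20.0000·19.8726)/50.0000 = 0.77832; ln C = (Σln y − k·Σt)/n = 0.86125, so C = exp(0.86125) = 2.36612.

k = 0.778, C = 2.366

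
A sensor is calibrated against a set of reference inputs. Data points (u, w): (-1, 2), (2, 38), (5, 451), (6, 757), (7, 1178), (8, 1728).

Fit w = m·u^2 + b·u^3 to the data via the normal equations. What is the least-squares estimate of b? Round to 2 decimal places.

The normal equations are: 8435·m + 60507·b = 206995;  60507·m + 442139·b = 1508979.
(Σu^2·u^2 = 8435, Σu^2·u^3 = 60507, Σu^3·u^3 = 442139, Σu^2·w = 206995, Σu^3·w = 1508979.)
Δ = 8435·442139 − 60507² = 68345416.
m = (206995·442139 − 60507·1508979)/68345416 = 27096244/8543177; b = (8435·1508979 − 60507·206995)/68345416 = 25448925/8543177.

b = 2.98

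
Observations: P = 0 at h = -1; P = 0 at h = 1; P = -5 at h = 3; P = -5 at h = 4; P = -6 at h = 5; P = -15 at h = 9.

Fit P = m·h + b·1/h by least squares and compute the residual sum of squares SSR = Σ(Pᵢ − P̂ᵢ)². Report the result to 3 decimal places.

SSR = 4.882

Normal-equation sums: Σh·h = 133, Σh·1/h = 6, Σ1/h·1/h = 72121/32400.
For AᵀP: Σh·P = -200, Σ1/h·P = -347/60.
det = 133·(72121/32400) − 6² = 8425693/32400.
m = ((-200)·(72121/32400) − 6·(-347/60))/(8425693/32400) = -13299920/8425693; b = (133·(-347/60) − 6·(-200))/(8425693/32400) = 13958460/8425693.
Residuals: 658540/8425693, -658540/8425693, -6881525/8425693, 7581600/8425693, 773750/495629, -8237055/8425693; SSR = 41132950/8425693.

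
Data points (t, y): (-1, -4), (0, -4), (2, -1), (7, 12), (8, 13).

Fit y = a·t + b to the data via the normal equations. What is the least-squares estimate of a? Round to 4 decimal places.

From the data, Σt·t = 118, Σt = 16, Σ1 = 5.
Moment sums: Σt·y = 190, Σy = 16.
AᵀA·[a, b]ᵀ = Aᵀy becomes [[118, 16]; [16, 5]]·[a, b]ᵀ = [190, 16]ᵀ.
det = 118·5 − 16² = 334.
a = (190·5 − 16·16)/334 = 347/167; b = (118·16 − 16·190)/334 = -576/167.

a = 2.0778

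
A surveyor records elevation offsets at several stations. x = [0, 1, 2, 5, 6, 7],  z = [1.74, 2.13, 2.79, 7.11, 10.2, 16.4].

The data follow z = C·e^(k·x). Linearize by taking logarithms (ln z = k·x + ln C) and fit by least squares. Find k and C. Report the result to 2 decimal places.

k = 0.32, C = 1.58

Taking logs, ln z = k·x + ln C, so regress ln z on x.
AᵀA = [[115.0000, 21.0000]; [21.0000, 6]], rhs = [46.1310, 9.4172]ᵀ  (here Σx = 21.0000, Σ(x)² = 115.0000, Σln z = 9.4172, Σx·ln z = 46.1310).
Slope k = (n·Σx·ln z − Σx·Σln z)/(n·Σ(x)² − (Σx)²) = (6·46.1310 − 21.0000·9.4172)/249.0000 = 0.31737; ln C = (Σln z − k·Σx)/n = 0.45875, so C = exp(0.45875) = 1.58210.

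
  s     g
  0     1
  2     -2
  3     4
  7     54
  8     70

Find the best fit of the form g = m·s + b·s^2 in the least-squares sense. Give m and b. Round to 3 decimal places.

m = -3.333, b = 1.535

With design matrix M, MᵀM = [[126, 890]; [890, 6594]] and Mᵀg = [946, 7154]ᵀ.
Eliminating b: 6594·(row 1) − 890·(row 2) gives 38744·m = 6594·946 − 890·7154 = -129136, so m = -16142/4843.
Then b = (7154 − 890·(-16142/4843))/6594 = 7433/4843.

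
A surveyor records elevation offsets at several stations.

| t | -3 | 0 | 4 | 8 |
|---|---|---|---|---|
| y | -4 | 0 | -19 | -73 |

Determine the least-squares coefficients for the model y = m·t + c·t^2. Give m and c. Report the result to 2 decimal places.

m = -1.30, c = -0.97

The normal equations are: 89·m + 549·c = -648;  549·m + 4433·c = -5012.
(Σt·t = 89, Σt·t^2 = 549, Σt^2·t^2 = 4433, Σt·y = -648, Σt^2·y = -5012.)
Δ = 89·4433 − 549² = 93136.
m = ((-648)·4433 − 549·(-5012))/93136 = -30249/23284; c = (89·(-5012) − 549·(-648))/93136 = -22579/23284.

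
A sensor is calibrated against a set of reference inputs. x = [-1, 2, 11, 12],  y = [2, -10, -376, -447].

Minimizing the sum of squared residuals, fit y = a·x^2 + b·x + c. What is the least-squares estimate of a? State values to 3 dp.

Compute the Gram sums: Σx^2·x^2 = 35394, Σx^2·x = 3066, Σx^2 = 270, Σx·x = 270, Σx = 24, Σ1 = 4.
And Σx^2·y = -109902, Σx·y = -9522, Σy = -831.
AᵀA·[a, b, c]ᵀ = Aᵀy becomes [[35394, 3066, 270]; [3066, 270, 24]; [270, 24, 4]]·[a, b, c]ᵀ = [-109902, -9522, -831]ᵀ.
Row-reducing yields a = -24549/8042, b = -7783/8042, c = 16515/4021.

a = -3.053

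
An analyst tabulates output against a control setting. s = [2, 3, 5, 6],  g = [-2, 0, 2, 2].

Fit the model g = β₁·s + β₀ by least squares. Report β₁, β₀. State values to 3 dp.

β₁ = 1.000, β₀ = -3.500

MᵀM·[β₁, β₀]ᵀ = Mᵀg reads: 74·β₁ + 16·β₀ = 18;  16·β₁ + 4·β₀ = 2.
det = 74·4 − 16² = 40.
β₁ = (18·4 − 16·2)/40 = 1; β₀ = (74·2 − 16·18)/40 = -7/2.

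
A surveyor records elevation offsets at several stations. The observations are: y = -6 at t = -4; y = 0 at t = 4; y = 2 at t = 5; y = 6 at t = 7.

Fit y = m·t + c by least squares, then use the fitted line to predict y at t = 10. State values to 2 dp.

ŷ = 7.50

Setting ∂/∂m … = 0 gives: 106·m + 12·c = 76;  12·m + 4·c = 2.
(Σt·t = 106, Σt = 12, Σ1 = 4, Σt·y = 76, Σy = 2.)
Determinant 106·4 − 12² = 280.
m = (76·4 − 12·2)/280 = 1; c = (106·2 − 12·76)/280 = -5/2.
At t = 10: ŷ = (1)·(10) + (-5/2)·(1) = 15/2.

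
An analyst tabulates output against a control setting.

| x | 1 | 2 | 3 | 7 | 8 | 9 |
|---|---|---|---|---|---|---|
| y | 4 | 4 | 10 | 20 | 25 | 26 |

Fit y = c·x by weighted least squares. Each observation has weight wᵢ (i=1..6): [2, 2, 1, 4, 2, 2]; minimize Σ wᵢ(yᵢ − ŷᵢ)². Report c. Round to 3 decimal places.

c = 2.935

AᵀWA·[c]ᵀ = AᵀWy reads: 505·c = 1482.
(Σwᵢ·x·x = 505, Σwᵢ·x·y = 1482.)
Hence c = 1482 / 505 ≈ 2.93465.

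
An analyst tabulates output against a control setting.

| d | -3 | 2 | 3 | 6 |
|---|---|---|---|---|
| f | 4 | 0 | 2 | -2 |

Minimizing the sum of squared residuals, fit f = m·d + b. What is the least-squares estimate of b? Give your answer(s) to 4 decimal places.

b = 2.2381

The normal equations are: 58·m + 8·b = -18;  8·m + 4·b = 4.
det = 58·4 − 8² = 168.
m = ((-18)·4 − 8·4)/168 = -13/21; b = (58·4 − 8·(-18))/168 = 47/21.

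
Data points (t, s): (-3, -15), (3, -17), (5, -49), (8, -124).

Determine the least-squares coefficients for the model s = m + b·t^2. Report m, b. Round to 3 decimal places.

m = 1.241, b = -1.962

Forming AᵀA = [[4, 107]; [107, 4883]] and Aᵀs = [-205, -9449]ᵀ gives AᵀA·[m, b]ᵀ = Aᵀs.
det = 4·4883 − 107² = 8083.
m = ((-205)·4883 − 107·(-9449))/8083 = 10028/8083; b = (4·(-9449) − 107·(-205))/8083 = -15861/8083.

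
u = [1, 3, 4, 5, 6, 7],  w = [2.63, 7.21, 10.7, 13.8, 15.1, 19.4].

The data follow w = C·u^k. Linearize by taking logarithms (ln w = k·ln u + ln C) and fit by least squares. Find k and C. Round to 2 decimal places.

Let Y = ln w. Fitting Y = k·ln u + ln C by least squares:
Σln u = 7.8320, Σ(ln u)² = 12.7160, Σln w = 13.6173, Σln u·ln w = 20.3146.
Equations: 12.7160·k + 7.8320·ln C = 20.3146;  7.8320·k + 6·ln C = 13.6173.
Δ = 12.7160·6 − (7.8320)² = 14.9557; k = (20.3146·6 − 7.8320·13.6173)/14.9557 = 1.01878, ln C = (12.7160·13.6173 − 7.8320·20.3146)/14.9557 = 0.93971, so C = exp(0.93971) = 2.55924.

k = 1.02, C = 2.56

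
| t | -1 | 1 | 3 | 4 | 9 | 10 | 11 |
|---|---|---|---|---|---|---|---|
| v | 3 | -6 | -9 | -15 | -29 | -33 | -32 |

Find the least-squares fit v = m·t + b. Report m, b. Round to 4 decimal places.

m = -2.9936, b = -1.4625

With design matrix M, MᵀM = [[329, 37]; [37, 7]] and Mᵀv = [-1039, -121]ᵀ.
Eliminating b: 7·(row 1) − 37·(row 2) gives 934·m = 7·(-1039) − 37·(-121) = -2796, so m = -1398/467.
Then b = ((-121) − 37·(-1398/467))/7 = -683/467.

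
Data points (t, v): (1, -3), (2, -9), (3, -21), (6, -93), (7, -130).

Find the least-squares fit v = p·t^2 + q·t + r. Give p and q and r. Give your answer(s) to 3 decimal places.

p = -3.063, q = 3.398, r = -3.458

From the data, Σt^2·t^2 = 3795, Σt^2·t = 595, Σt^2 = 99, Σt·t = 99, Σt = 19, Σ1 = 5.
Moment sums: Σt^2·v = -9946, Σt·v = -1552, Σv = -256.
Normal equations: [[3795, 595, 99]; [595, 99, 19]; [99, 19, 5]]·[p, q, r]ᵀ = [-9946, -1552, -256]ᵀ.
Row-reducing yields p = -4975/1624, q = 5519/1624, r = -702/203.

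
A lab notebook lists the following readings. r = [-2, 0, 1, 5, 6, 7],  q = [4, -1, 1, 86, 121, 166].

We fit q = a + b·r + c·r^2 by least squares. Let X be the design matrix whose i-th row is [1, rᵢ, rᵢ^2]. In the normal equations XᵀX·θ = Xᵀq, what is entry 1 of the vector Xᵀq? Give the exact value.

377

Entry 1 ↔ basis 1, so (Xᵀq)_{1} = Σᵢ qᵢ = (1)·(4) + (1)·(-1) + (1)·(1) + (1)·(86) + (1)·(121) + (1)·(166) = 377.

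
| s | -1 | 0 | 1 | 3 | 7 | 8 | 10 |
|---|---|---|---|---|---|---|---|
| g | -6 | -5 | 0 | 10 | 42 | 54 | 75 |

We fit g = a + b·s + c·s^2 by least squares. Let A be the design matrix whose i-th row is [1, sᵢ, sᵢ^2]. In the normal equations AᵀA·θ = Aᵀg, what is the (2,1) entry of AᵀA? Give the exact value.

28

Row 2 ↔ basis s, column 1 ↔ basis 1, so (AᵀA)_{2,1} = Σᵢ s = (-1)·(1) + (0)·(1) + (1)·(1) + (3)·(1) + (7)·(1) + (8)·(1) + (10)·(1) = 28.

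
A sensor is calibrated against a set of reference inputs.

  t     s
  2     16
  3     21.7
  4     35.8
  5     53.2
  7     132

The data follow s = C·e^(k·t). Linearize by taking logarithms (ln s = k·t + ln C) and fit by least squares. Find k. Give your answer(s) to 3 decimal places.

With ln sᵢ as the transformed response and tᵢ as the regressor:
XᵀX = [[103.0000, 21.0000]; [21.0000, 5]], rhs = [83.1388, 18.2847]ᵀ  (here Σt = 21.0000, Σ(t)² = 103.0000, Σln s = 18.2847, Σt·ln s = 83.1388).
Δ = 103.0000·5 − (21.0000)² = 74.0000; k = (83.1388·5 − 21.0000·18.2847)/74.0000 = 0.42858, ln C = (103.0000·18.2847 − 21.0000·83.1388)/74.0000 = 1.85689.

k = 0.429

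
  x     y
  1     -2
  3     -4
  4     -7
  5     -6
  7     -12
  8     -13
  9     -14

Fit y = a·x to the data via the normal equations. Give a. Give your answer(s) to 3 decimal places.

a = -1.576

Entries of MᵀM: Σx·x = 245.
Right-hand side: Σx·y = -386.
a = (-386)/245 = -1.57551.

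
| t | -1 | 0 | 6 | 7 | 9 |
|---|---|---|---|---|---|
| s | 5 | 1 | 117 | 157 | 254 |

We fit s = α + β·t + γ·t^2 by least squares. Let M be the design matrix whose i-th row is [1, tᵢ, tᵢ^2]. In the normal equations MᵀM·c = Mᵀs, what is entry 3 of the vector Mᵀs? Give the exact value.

32484

Entry 3 ↔ basis t^2, so (Mᵀs)_{3} = Σᵢ (t^2)·sᵢ = (1)·(5) + (0)·(1) + (36)·(117) + (49)·(157) + (81)·(254) = 32484.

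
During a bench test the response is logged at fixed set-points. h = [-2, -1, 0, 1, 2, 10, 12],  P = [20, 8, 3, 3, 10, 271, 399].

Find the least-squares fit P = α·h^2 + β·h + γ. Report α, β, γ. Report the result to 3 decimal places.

With design matrix X, XᵀX = [[30770, 2728, 254]; [2728, 254, 22]; [254, 22, 7]] and XᵀP = [84687, 7473, 714]ᵀ.
Inverting the 3×3 Gram matrix, [α, β, γ]ᵀ = [129207/43418, -120633/43418, 59700/21709]ᵀ.

α = 2.976, β = -2.778, γ = 2.750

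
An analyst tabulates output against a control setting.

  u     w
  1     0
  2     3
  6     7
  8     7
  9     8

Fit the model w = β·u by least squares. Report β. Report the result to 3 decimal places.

Forming AᵀA = [[186]] and Aᵀw = [176]ᵀ gives AᵀA·[β]ᵀ = Aᵀw.
β = 176/186 = 0.946237.

β = 0.946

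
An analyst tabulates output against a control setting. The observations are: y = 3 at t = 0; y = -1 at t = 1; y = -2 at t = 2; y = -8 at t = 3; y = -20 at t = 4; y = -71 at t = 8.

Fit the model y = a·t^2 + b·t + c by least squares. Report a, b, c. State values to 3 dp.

With design matrix A, AᵀA = [[4450, 612, 94]; [612, 94, 18]; [94, 18, 6]] and Aᵀy = [-4945, -677, -99]ᵀ.
Inverting the 3×3 Gram matrix, [a, b, c]ᵀ = [-1554/1529, -155/139, 8465/3058]ᵀ.

a = -1.016, b = -1.115, c = 2.768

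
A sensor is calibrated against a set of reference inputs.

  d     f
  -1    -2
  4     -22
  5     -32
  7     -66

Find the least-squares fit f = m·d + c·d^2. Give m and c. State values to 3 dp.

m = 0.337, c = -1.391

Sums needed: Σd·d = 91, Σd·d^2 = 531, Σd^2·d^2 = 3283.
Moment sums: Σd·f = -708, Σd^2·f = -4388.
So XᵀX·[m, c]ᵀ = Xᵀf: [[91, 531]; [531, 3283]]·[m, c]ᵀ = [-708, -4388]ᵀ.
Eliminating c: 3283·(row 1) − 531·(row 2) gives 16792·m = 3283·(-708) − 531·(-4388) = 5664, so m = 708/2099.
Then c = ((-4388) − 531·(708/2099))/3283 = -2920/2099.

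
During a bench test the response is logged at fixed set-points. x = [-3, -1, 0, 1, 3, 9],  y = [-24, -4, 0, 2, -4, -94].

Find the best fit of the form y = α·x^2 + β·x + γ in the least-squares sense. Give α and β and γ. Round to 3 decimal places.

α = -1.533, β = 3.330, γ = 0.146

The normal equations are: 6725·α + 729·β + 101·γ = -7868;  729·α + 101·β + 9·γ = -780;  101·α + 9·β + 6·γ = -124.
(Σx^2·x^2 = 6725, Σx^2·x = 729, Σx^2 = 101, Σx·x = 101, Σx = 9, Σ1 = 6, Σx^2·y = -7868, Σx·y = -780, Σy = -124.)
Inverting the 3×3 Gram matrix, [α, β, γ]ᵀ = [-3488/2275, 5412/1625, 128/875]ᵀ.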